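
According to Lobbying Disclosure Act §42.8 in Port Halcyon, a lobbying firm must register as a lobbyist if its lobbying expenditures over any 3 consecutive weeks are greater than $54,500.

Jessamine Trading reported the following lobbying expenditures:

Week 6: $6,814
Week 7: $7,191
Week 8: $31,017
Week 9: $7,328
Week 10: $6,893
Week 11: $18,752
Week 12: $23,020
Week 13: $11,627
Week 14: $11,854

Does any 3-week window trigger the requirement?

Week 6–Week 8: $6,814 + $7,191 + $31,017 = $45,022 (under)
Week 7–Week 9: $7,191 + $31,017 + $7,328 = $45,536 (under)
Week 8–Week 10: $31,017 + $7,328 + $6,893 = $45,238 (under)
Week 9–Week 11: $7,328 + $6,893 + $18,752 = $32,973 (under)
Week 10–Week 12: $6,893 + $18,752 + $23,020 = $48,665 (under)
Week 11–Week 13: $18,752 + $23,020 + $11,627 = $53,399 (under)
Week 12–Week 14: $23,020 + $11,627 + $11,854 = $46,501 (under)
No window exceeds $54,500.

No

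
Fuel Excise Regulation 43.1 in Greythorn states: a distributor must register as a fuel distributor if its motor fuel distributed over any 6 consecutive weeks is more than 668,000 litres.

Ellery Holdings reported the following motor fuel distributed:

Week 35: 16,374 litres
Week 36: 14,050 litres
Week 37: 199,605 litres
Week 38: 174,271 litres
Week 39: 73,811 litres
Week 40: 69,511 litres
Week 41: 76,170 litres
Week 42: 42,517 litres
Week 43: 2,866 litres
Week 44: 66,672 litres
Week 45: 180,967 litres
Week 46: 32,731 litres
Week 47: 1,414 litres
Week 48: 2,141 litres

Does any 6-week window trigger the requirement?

Week 35–Week 40: 16,374 litres + 14,050 litres + 199,605 litres + 174,271 litres + 73,811 litres + 69,511 litres = 547,622 litres (under)
Week 36–Week 41: 14,050 litres + 199,605 litres + 174,271 litres + 73,811 litres + 69,511 litres + 76,170 litres = 607,418 litres (under)
Week 37–Week 42: 199,605 litres + 174,271 litres + 73,811 litres + 69,511 litres + 76,170 litres + 42,517 litres = 635,885 litres (under)
Week 38–Week 43: 174,271 litres + 73,811 litres + 69,511 litres + 76,170 litres + 42,517 litres + 2,866 litres = 439,146 litres (under)
Week 39–Week 44: 73,811 litres + 69,511 litres + 76,170 litres + 42,517 litres + 2,866 litres + 66,672 litres = 331,547 litres (under)
Week 40–Week 45: 69,511 litres + 76,170 litres + 42,517 litres + 2,866 litres + 66,672 litres + 180,967 litres = 438,703 litres (under)
Week 41–Week 46: 76,170 litres + 42,517 litres + 2,866 litres + 66,672 litres + 180,967 litres + 32,731 litres = 401,923 litres (under)
Week 42–Week 47: 42,517 litres + 2,866 litres + 66,672 litres + 180,967 litres + 32,731 litres + 1,414 litres = 327,167 litres (under)
Week 43–Week 48: 2,866 litres + 66,672 litres + 180,967 litres + 32,731 litres + 1,414 litres + 2,141 litres = 286,791 litres (under)
No window exceeds 668,000 litres.

No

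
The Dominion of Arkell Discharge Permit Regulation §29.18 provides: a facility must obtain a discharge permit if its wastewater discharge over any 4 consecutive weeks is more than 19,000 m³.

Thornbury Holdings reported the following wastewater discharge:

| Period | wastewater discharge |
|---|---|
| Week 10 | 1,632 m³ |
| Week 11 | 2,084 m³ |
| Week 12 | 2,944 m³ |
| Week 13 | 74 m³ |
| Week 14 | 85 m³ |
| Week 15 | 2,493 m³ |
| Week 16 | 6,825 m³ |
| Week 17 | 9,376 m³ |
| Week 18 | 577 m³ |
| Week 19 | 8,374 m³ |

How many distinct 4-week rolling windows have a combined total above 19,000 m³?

2

Week 10–Week 13: 1,632 m³ + 2,084 m³ + 2,944 m³ + 74 m³ = 6,734 m³ (under)
Week 11–Week 14: 2,084 m³ + 2,944 m³ + 74 m³ + 85 m³ = 5,187 m³ (under)
Week 12–Week 15: 2,944 m³ + 74 m³ + 85 m³ + 2,493 m³ = 5,596 m³ (under)
Week 13–Week 16: 74 m³ + 85 m³ + 2,493 m³ + 6,825 m³ = 9,477 m³ (under)
Week 14–Week 17: 85 m³ + 2,493 m³ + 6,825 m³ + 9,376 m³ = 18,779 m³ (under)
Week 15–Week 18: 2,493 m³ + 6,825 m³ + 9,376 m³ + 577 m³ = 19,271 m³ (over)
Week 16–Week 19: 6,825 m³ + 9,376 m³ + 577 m³ + 8,374 m³ = 25,152 m³ (over)
2 windows exceed the threshold.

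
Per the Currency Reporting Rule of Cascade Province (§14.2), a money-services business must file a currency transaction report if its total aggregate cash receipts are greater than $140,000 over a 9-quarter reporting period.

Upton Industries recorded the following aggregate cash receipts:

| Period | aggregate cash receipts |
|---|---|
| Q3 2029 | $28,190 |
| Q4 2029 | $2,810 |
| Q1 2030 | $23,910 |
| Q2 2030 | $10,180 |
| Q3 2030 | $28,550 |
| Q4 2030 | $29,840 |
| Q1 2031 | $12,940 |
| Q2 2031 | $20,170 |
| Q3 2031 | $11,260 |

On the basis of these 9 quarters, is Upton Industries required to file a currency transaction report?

Total aggregate cash receipts: $28,190 + $2,810 + $23,910 + $10,180 + $28,550 + $29,840 + $12,940 + $20,170 + $11,260 = $167,850.
$167,850 > $140,000, so the threshold is exceeded.

Yes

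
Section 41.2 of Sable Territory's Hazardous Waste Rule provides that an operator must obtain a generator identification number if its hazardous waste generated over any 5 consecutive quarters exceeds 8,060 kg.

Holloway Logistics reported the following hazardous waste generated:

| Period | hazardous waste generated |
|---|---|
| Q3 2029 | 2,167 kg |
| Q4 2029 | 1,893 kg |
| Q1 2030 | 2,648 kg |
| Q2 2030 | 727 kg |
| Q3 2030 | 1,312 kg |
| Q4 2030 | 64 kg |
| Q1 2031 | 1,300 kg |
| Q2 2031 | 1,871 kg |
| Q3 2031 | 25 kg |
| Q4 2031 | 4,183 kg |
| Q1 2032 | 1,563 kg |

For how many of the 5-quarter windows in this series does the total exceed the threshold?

2

Q3 2029–Q3 2030: 2,167 kg + 1,893 kg + 2,648 kg + 727 kg + 1,312 kg = 8,747 kg (over)
Q4 2029–Q4 2030: 1,893 kg + 2,648 kg + 727 kg + 1,312 kg + 64 kg = 6,644 kg (under)
Q1 2030–Q1 2031: 2,648 kg + 727 kg + 1,312 kg + 64 kg + 1,300 kg = 6,051 kg (under)
Q2 2030–Q2 2031: 727 kg + 1,312 kg + 64 kg + 1,300 kg + 1,871 kg = 5,274 kg (under)
Q3 2030–Q3 2031: 1,312 kg + 64 kg + 1,300 kg + 1,871 kg + 25 kg = 4,572 kg (under)
Q4 2030–Q4 2031: 64 kg + 1,300 kg + 1,871 kg + 25 kg + 4,183 kg = 7,443 kg (under)
Q1 2031–Q1 2032: 1,300 kg + 1,871 kg + 25 kg + 4,183 kg + 1,563 kg = 8,942 kg (over)
2 windows exceed the threshold.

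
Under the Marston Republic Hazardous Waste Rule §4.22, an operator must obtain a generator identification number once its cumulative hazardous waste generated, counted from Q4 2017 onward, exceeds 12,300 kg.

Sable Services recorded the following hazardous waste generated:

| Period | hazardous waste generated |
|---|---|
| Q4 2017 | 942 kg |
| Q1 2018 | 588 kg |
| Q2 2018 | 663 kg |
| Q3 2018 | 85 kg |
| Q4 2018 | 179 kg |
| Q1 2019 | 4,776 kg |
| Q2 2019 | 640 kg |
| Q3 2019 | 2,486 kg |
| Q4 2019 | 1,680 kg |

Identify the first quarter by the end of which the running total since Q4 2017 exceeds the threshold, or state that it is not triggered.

Through Q4 2017: 942 kg
Through Q1 2018: 1,530 kg
Through Q2 2018: 2,193 kg
Through Q3 2018: 2,278 kg
Through Q4 2018: 2,457 kg
Through Q1 2019: 7,233 kg
Through Q2 2019: 7,873 kg
Through Q3 2019: 10,359 kg
Through Q4 2019: 12,039 kg
Final cumulative total 12,039 kg ≤ 12,300 kg; the threshold is never exceeded.

Not triggered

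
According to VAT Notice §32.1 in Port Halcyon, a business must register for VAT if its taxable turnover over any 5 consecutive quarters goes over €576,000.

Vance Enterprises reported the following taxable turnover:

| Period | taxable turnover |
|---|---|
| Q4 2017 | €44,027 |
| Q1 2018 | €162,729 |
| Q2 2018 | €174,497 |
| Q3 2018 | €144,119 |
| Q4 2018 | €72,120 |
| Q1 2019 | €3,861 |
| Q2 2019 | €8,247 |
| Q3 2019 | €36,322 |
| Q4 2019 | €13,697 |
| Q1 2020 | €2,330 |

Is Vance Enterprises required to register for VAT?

Q4 2017–Q4 2018: €44,027 + €162,729 + €174,497 + €144,119 + €72,120 = €597,492 (over)
Q1 2018–Q1 2019: €162,729 + €174,497 + €144,119 + €72,120 + €3,861 = €557,326 (under)
Q2 2018–Q2 2019: €174,497 + €144,119 + €72,120 + €3,861 + €8,247 = €402,844 (under)
Q3 2018–Q3 2019: €144,119 + €72,120 + €3,861 + €8,247 + €36,322 = €264,669 (under)
Q4 2018–Q4 2019: €72,120 + €3,861 + €8,247 + €36,322 + €13,697 = €134,247 (under)
Q1 2019–Q1 2020: €3,861 + €8,247 + €36,322 + €13,697 + €2,330 = €64,457 (under)
At least one window exceeds €576,000.

Yes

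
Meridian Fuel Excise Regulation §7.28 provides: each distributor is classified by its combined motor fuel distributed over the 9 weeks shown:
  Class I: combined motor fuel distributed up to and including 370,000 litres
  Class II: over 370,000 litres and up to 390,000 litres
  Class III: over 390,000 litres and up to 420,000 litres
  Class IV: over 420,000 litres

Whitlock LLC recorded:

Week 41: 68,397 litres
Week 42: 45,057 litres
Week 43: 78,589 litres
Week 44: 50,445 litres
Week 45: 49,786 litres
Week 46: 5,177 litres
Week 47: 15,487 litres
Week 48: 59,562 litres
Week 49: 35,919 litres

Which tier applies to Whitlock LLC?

Class III

Combined motor fuel distributed: 68,397 litres + 45,057 litres + 78,589 litres + 50,445 litres + 49,786 litres + 5,177 litres + 15,487 litres + 59,562 litres + 35,919 litres = 408,419 litres.
390,000 litres < 408,419 litres ≤ 420,000 litres, so Class III applies.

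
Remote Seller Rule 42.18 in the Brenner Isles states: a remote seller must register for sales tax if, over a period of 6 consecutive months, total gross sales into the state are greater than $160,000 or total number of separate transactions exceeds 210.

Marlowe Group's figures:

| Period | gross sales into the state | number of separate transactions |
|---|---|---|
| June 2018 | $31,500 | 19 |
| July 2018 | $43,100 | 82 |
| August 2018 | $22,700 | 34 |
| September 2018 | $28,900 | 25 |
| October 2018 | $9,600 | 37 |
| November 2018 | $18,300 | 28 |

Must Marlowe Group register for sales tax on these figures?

Total gross sales into the state: $31,500 + $43,100 + $22,700 + $28,900 + $9,600 + $18,300 = $154,100 (≤ $160,000).
Total number of separate transactions: 19 + 82 + 34 + 25 + 37 + 28 = 225 (> 210).
The test is 'or': at least one threshold is exceeded.

Yes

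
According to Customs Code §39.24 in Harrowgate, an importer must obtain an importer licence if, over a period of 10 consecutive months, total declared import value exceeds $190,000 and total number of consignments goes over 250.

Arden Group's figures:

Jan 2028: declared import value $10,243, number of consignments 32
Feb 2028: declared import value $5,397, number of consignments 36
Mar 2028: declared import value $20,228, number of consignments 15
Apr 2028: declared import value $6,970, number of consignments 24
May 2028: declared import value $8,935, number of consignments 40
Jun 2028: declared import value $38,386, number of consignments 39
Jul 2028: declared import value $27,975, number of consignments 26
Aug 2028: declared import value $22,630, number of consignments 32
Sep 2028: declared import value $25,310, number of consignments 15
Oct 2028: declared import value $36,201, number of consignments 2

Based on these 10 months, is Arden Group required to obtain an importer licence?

Total declared import value: $10,243 + $5,397 + $20,228 + $6,970 + $8,935 + $38,386 + $27,975 + $22,630 + $25,310 + $36,201 = $202,275 (> $190,000).
Total number of consignments: 32 + 36 + 15 + 24 + 40 + 39 + 26 + 32 + 15 + 2 = 261 (> 250).
The test is 'and': both thresholds are exceeded.

Yes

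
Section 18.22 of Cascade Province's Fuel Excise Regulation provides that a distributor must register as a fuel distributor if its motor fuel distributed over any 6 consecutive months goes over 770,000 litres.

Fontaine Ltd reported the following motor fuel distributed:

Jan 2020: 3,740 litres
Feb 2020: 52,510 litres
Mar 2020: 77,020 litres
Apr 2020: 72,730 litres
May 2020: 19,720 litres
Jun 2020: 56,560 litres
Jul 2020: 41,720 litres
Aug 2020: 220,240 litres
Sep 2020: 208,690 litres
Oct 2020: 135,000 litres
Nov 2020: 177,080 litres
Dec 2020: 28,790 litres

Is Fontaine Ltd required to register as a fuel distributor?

Yes

Jan 2020–Jun 2020: 3,740 litres + 52,510 litres + 77,020 litres + 72,730 litres + 19,720 litres + 56,560 litres = 282,280 litres (under)
Feb 2020–Jul 2020: 52,510 litres + 77,020 litres + 72,730 litres + 19,720 litres + 56,560 litres + 41,720 litres = 320,260 litres (under)
Mar 2020–Aug 2020: 77,020 litres + 72,730 litres + 19,720 litres + 56,560 litres + 41,720 litres + 220,240 litres = 487,990 litres (under)
Apr 2020–Sep 2020: 72,730 litres + 19,720 litres + 56,560 litres + 41,720 litres + 220,240 litres + 208,690 litres = 619,660 litres (under)
May 2020–Oct 2020: 19,720 litres + 56,560 litres + 41,720 litres + 220,240 litres + 208,690 litres + 135,000 litres = 681,930 litres (under)
Jun 2020–Nov 2020: 56,560 litres + 41,720 litres + 220,240 litres + 208,690 litres + 135,000 litres + 177,080 litres = 839,290 litres (over)
Jul 2020–Dec 2020: 41,720 litres + 220,240 litres + 208,690 litres + 135,000 litres + 177,080 litres + 28,790 litres = 811,520 litres (over)
At least one window exceeds 770,000 litres.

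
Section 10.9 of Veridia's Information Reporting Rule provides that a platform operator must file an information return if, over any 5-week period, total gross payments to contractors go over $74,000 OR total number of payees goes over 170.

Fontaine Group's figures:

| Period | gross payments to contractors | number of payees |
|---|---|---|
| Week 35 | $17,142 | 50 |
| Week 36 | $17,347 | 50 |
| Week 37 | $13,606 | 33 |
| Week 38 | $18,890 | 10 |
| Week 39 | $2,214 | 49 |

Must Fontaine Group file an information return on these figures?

Total gross payments to contractors: $17,142 + $17,347 + $13,606 + $18,890 + $2,214 = $69,199 (≤ $74,000).
Total number of payees: 50 + 50 + 33 + 10 + 49 = 192 (> 170).
The test is 'or': at least one threshold is exceeded.

Yes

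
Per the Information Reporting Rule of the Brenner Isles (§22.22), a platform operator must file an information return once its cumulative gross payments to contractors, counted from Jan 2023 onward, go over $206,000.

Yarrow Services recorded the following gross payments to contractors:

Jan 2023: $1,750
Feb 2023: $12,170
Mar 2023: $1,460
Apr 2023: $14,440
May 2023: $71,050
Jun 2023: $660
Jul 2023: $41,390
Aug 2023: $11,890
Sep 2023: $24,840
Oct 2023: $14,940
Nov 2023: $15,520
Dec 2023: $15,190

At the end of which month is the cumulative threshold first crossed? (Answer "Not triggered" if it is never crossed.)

Nov 2023

Through Jan 2023: $1,750
Through Feb 2023: $13,920
Through Mar 2023: $15,380
Through Apr 2023: $29,820
Through May 2023: $100,870
Through Jun 2023: $101,530
Through Jul 2023: $142,920
Through Aug 2023: $154,810
Through Sep 2023: $179,650
Through Oct 2023: $194,590
Through Nov 2023: $210,110 ← exceeds threshold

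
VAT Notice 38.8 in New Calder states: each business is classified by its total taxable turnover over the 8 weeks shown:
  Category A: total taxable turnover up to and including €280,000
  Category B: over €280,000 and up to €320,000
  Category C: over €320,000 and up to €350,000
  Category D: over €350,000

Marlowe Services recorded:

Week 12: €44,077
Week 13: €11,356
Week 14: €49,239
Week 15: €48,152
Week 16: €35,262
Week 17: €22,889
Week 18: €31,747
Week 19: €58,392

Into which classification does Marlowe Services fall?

Category B

Total taxable turnover: €44,077 + €11,356 + €49,239 + €48,152 + €35,262 + €22,889 + €31,747 + €58,392 = €301,114.
€280,000 < €301,114 ≤ €320,000, so Category B applies.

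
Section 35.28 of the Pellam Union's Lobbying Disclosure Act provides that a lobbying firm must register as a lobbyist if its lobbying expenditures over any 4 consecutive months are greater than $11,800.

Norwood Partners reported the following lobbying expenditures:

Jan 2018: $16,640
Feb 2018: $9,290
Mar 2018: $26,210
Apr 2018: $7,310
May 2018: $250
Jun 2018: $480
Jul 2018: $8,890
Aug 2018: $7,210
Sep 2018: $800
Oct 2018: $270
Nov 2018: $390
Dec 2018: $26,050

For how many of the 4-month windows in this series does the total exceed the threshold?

8

Jan 2018–Apr 2018: $16,640 + $9,290 + $26,210 + $7,310 = $59,450 (over)
Feb 2018–May 2018: $9,290 + $26,210 + $7,310 + $250 = $43,060 (over)
Mar 2018–Jun 2018: $26,210 + $7,310 + $250 + $480 = $34,250 (over)
Apr 2018–Jul 2018: $7,310 + $250 + $480 + $8,890 = $16,930 (over)
May 2018–Aug 2018: $250 + $480 + $8,890 + $7,210 = $16,830 (over)
Jun 2018–Sep 2018: $480 + $8,890 + $7,210 + $800 = $17,380 (over)
Jul 2018–Oct 2018: $8,890 + $7,210 + $800 + $270 = $17,170 (over)
Aug 2018–Nov 2018: $7,210 + $800 + $270 + $390 = $8,670 (under)
Sep 2018–Dec 2018: $800 + $270 + $390 + $26,050 = $27,510 (over)
8 windows exceed the threshold.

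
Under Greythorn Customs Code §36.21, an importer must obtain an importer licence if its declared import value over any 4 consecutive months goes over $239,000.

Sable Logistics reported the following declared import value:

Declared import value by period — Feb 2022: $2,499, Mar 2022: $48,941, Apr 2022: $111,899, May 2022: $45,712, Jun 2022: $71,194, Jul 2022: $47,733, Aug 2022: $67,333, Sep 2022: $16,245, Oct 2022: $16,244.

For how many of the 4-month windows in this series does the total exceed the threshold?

2

Feb 2022–May 2022: $2,499 + $48,941 + $111,899 + $45,712 = $209,051 (under)
Mar 2022–Jun 2022: $48,941 + $111,899 + $45,712 + $71,194 = $277,746 (over)
Apr 2022–Jul 2022: $111,899 + $45,712 + $71,194 + $47,733 = $276,538 (over)
May 2022–Aug 2022: $45,712 + $71,194 + $47,733 + $67,333 = $231,972 (under)
Jun 2022–Sep 2022: $71,194 + $47,733 + $67,333 + $16,245 = $202,505 (under)
Jul 2022–Oct 2022: $47,733 + $67,333 + $16,245 + $16,244 = $147,555 (under)
2 windows exceed the threshold.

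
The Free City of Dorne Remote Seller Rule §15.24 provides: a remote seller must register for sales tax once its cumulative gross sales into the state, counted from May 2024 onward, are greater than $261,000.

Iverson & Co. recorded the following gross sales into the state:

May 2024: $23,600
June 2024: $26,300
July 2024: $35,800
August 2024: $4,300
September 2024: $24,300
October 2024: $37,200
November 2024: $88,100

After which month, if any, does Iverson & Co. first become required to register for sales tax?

Not triggered

Through May 2024: $23,600
Through June 2024: $49,900
Through July 2024: $85,700
Through August 2024: $90,000
Through September 2024: $114,300
Through October 2024: $151,500
Through November 2024: $239,600
Final cumulative total $239,600 ≤ $261,000; the threshold is never exceeded.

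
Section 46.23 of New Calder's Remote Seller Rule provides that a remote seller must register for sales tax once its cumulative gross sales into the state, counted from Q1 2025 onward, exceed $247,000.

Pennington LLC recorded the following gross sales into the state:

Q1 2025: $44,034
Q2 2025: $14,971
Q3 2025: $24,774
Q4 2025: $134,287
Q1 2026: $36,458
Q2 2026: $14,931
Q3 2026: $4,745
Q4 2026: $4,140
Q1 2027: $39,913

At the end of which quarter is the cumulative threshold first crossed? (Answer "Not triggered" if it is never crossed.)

Through Q1 2025: $44,034
Through Q2 2025: $59,005
Through Q3 2025: $83,779
Through Q4 2025: $218,066
Through Q1 2026: $254,524 ← exceeds threshold

Q1 2026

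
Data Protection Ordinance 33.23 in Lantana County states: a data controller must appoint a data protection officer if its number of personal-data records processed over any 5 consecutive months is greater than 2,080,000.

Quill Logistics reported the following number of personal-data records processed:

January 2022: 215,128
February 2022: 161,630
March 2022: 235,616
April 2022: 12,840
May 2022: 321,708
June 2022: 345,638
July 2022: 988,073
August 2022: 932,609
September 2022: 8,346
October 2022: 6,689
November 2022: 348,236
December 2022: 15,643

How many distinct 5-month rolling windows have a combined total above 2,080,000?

January 2022–May 2022: 215,128 + 161,630 + 235,616 + 12,840 + 321,708 = 946,922 (under)
February 2022–June 2022: 161,630 + 235,616 + 12,840 + 321,708 + 345,638 = 1,077,432 (under)
March 2022–July 2022: 235,616 + 12,840 + 321,708 + 345,638 + 988,073 = 1,903,875 (under)
April 2022–August 2022: 12,840 + 321,708 + 345,638 + 988,073 + 932,609 = 2,600,868 (over)
May 2022–September 2022: 321,708 + 345,638 + 988,073 + 932,609 + 8,346 = 2,596,374 (over)
June 2022–October 2022: 345,638 + 988,073 + 932,609 + 8,346 + 6,689 = 2,281,355 (over)
July 2022–November 2022: 988,073 + 932,609 + 8,346 + 6,689 + 348,236 = 2,283,953 (over)
August 2022–December 2022: 932,609 + 8,346 + 6,689 + 348,236 + 15,643 = 1,311,523 (under)
4 windows exceed the threshold.

4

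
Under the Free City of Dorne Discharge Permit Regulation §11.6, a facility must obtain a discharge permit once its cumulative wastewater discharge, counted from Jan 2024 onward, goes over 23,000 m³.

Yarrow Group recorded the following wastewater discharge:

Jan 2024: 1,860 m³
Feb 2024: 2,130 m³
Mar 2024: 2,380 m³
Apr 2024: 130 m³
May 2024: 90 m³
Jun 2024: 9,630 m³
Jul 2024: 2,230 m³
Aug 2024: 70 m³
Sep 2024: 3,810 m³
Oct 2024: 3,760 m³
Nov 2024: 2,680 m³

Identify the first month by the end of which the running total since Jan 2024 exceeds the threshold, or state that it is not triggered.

Oct 2024

Through Jan 2024: 1,860 m³
Through Feb 2024: 3,990 m³
Through Mar 2024: 6,370 m³
Through Apr 2024: 6,500 m³
Through May 2024: 6,590 m³
Through Jun 2024: 16,220 m³
Through Jul 2024: 18,450 m³
Through Aug 2024: 18,520 m³
Through Sep 2024: 22,330 m³
Through Oct 2024: 26,090 m³ ← exceeds threshold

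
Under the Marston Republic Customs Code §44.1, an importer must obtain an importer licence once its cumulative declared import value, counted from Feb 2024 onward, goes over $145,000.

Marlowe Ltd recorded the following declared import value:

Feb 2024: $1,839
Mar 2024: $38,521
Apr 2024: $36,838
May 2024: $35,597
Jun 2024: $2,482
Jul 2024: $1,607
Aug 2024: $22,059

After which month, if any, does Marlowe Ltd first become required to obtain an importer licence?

Through Feb 2024: $1,839
Through Mar 2024: $40,360
Through Apr 2024: $77,198
Through May 2024: $112,795
Through Jun 2024: $115,277
Through Jul 2024: $116,884
Through Aug 2024: $138,943
Final cumulative total $138,943 ≤ $145,000; the threshold is never exceeded.

Not triggered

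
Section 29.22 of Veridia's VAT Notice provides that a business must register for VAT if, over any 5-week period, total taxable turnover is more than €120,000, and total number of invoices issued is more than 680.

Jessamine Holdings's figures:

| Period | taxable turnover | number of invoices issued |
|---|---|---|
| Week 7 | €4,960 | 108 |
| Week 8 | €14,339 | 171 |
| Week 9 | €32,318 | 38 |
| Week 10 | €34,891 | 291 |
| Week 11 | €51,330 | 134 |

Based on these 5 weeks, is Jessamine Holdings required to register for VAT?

Total taxable turnover: €4,960 + €14,339 + €32,318 + €34,891 + €51,330 = €137,838 (> €120,000).
Total number of invoices issued: 108 + 171 + 38 + 291 + 134 = 742 (> 680).
The test is 'and': both thresholds are exceeded.

Yes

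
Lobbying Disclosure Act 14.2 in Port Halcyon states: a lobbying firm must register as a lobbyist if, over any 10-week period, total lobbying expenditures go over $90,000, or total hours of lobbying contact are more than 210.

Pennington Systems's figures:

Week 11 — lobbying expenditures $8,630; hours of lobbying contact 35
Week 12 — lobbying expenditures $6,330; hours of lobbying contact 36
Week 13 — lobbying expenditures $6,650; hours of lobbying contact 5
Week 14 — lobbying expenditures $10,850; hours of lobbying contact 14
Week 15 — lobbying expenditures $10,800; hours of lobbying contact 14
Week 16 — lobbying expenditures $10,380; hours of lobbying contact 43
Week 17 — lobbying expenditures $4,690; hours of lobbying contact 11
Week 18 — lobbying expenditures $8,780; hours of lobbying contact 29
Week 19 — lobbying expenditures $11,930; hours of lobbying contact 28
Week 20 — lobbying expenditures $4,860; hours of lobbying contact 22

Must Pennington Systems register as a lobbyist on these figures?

Total lobbying expenditures: $8,630 + $6,330 + $6,650 + $10,850 + $10,800 + $10,380 + $4,690 + $8,780 + $11,930 + $4,860 = $83,900 (≤ $90,000).
Total hours of lobbying contact: 35 + 36 + 5 + 14 + 14 + 43 + 11 + 29 + 28 + 22 = 237 (> 210).
The test is 'or': at least one threshold is exceeded.

Yes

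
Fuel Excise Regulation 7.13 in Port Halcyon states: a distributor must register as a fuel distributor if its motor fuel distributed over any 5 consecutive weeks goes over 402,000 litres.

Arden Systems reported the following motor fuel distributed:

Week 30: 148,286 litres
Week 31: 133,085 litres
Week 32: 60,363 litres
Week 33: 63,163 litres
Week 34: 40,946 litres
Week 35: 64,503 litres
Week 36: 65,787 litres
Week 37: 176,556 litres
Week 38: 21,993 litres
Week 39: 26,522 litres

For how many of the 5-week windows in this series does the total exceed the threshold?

Week 30–Week 34: 148,286 litres + 133,085 litres + 60,363 litres + 63,163 litres + 40,946 litres = 445,843 litres (over)
Week 31–Week 35: 133,085 litres + 60,363 litres + 63,163 litres + 40,946 litres + 64,503 litres = 362,060 litres (under)
Week 32–Week 36: 60,363 litres + 63,163 litres + 40,946 litres + 64,503 litres + 65,787 litres = 294,762 litres (under)
Week 33–Week 37: 63,163 litres + 40,946 litres + 64,503 litres + 65,787 litres + 176,556 litres = 410,955 litres (over)
Week 34–Week 38: 40,946 litres + 64,503 litres + 65,787 litres + 176,556 litres + 21,993 litres = 369,785 litres (under)
Week 35–Week 39: 64,503 litres + 65,787 litres + 176,556 litres + 21,993 litres + 26,522 litres = 355,361 litres (under)
2 windows exceed the threshold.

2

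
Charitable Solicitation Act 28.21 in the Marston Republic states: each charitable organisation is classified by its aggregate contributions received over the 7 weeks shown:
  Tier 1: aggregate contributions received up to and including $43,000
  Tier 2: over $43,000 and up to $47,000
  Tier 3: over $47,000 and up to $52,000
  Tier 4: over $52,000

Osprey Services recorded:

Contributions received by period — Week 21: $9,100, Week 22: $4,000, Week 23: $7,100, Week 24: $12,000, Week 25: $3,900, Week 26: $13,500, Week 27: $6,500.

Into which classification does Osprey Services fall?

Aggregate contributions received: $9,100 + $4,000 + $7,100 + $12,000 + $3,900 + $13,500 + $6,500 = $56,100.
$56,100 > $52,000, so Tier 4 applies.

Tier 4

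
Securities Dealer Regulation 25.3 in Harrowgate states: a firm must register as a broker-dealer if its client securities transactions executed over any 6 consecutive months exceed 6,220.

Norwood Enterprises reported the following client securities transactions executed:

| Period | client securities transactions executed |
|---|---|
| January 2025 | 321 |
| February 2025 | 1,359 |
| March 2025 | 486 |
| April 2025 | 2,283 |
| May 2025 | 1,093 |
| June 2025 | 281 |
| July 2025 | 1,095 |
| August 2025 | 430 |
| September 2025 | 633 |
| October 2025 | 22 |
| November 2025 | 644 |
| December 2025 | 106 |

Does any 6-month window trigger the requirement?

Yes

January 2025–June 2025: 321 + 1,359 + 486 + 2,283 + 1,093 + 281 = 5,823 (under)
February 2025–July 2025: 1,359 + 486 + 2,283 + 1,093 + 281 + 1,095 = 6,597 (over)
March 2025–August 2025: 486 + 2,283 + 1,093 + 281 + 1,095 + 430 = 5,668 (under)
April 2025–September 2025: 2,283 + 1,093 + 281 + 1,095 + 430 + 633 = 5,815 (under)
May 2025–October 2025: 1,093 + 281 + 1,095 + 430 + 633 + 22 = 3,554 (under)
June 2025–November 2025: 281 + 1,095 + 430 + 633 + 22 + 644 = 3,105 (under)
July 2025–December 2025: 1,095 + 430 + 633 + 22 + 644 + 106 = 2,930 (under)
At least one window exceeds 6,220.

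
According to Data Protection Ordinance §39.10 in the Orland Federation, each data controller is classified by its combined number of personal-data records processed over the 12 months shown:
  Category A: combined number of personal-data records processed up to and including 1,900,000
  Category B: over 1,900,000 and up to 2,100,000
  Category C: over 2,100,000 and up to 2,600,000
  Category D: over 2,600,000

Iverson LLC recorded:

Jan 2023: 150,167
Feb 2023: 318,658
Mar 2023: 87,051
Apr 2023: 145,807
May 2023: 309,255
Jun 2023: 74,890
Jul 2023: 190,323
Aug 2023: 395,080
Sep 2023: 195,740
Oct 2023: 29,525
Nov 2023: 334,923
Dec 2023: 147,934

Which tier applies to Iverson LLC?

Combined number of personal-data records processed: 150,167 + 318,658 + 87,051 + 145,807 + 309,255 + 74,890 + 190,323 + 395,080 + 195,740 + 29,525 + 334,923 + 147,934 = 2,379,353.
2,100,000 < 2,379,353 ≤ 2,600,000, so Category C applies.

Category C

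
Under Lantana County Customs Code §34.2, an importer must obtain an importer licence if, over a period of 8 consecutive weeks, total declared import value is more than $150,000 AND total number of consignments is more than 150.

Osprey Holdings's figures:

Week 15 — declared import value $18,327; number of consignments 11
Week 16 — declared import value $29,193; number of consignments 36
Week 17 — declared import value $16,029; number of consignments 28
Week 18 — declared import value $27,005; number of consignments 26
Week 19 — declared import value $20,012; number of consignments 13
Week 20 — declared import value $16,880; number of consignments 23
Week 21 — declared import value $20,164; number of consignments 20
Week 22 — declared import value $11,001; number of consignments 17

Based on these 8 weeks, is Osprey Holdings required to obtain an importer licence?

Yes

Total declared import value: $18,327 + $29,193 + $16,029 + $27,005 + $20,012 + $16,880 + $20,164 + $11,001 = $158,611 (> $150,000).
Total number of consignments: 11 + 36 + 28 + 26 + 13 + 23 + 20 + 17 = 174 (> 150).
The test is 'and': both thresholds are exceeded.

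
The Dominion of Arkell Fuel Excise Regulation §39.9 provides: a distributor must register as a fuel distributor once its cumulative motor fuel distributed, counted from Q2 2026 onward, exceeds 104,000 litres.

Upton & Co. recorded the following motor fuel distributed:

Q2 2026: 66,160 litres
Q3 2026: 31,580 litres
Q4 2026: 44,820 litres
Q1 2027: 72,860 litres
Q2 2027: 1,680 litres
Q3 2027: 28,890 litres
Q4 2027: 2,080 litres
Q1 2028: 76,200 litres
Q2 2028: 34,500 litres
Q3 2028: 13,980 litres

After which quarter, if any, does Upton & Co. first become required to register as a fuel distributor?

Q4 2026

Through Q2 2026: 66,160 litres
Through Q3 2026: 97,740 litres
Through Q4 2026: 142,560 litres ← exceeds threshold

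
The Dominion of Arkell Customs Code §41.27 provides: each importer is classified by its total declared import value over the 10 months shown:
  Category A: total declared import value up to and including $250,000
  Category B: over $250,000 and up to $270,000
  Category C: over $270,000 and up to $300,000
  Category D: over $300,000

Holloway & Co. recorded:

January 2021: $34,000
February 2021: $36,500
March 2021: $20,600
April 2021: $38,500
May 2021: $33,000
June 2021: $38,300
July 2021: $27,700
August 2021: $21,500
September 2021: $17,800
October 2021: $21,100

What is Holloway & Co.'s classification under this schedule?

Category C

Total declared import value: $34,000 + $36,500 + $20,600 + $38,500 + $33,000 + $38,300 + $27,700 + $21,500 + $17,800 + $21,100 = $289,000.
$270,000 < $289,000 ≤ $300,000, so Category C applies.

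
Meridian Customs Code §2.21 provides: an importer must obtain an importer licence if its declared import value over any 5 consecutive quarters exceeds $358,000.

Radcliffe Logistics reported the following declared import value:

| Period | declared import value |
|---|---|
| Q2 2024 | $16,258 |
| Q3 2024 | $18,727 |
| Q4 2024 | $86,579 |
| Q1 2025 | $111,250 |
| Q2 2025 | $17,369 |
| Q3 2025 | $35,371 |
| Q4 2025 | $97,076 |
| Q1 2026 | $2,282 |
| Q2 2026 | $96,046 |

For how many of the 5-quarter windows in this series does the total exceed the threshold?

0

Q2 2024–Q2 2025: $16,258 + $18,727 + $86,579 + $111,250 + $17,369 = $250,183 (under)
Q3 2024–Q3 2025: $18,727 + $86,579 + $111,250 + $17,369 + $35,371 = $269,296 (under)
Q4 2024–Q4 2025: $86,579 + $111,250 + $17,369 + $35,371 + $97,076 = $347,645 (under)
Q1 2025–Q1 2026: $111,250 + $17,369 + $35,371 + $97,076 + $2,282 = $263,348 (under)
Q2 2025–Q2 2026: $17,369 + $35,371 + $97,076 + $2,282 + $96,046 = $248,144 (under)
0 windows exceed the threshold.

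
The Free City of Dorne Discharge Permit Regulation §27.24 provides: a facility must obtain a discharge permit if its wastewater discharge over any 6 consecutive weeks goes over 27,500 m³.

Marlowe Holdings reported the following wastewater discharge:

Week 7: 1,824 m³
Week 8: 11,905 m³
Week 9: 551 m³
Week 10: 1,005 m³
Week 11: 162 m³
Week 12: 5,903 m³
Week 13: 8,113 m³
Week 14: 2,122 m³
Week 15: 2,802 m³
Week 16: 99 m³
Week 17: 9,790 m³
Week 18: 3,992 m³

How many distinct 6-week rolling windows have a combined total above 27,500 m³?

Week 7–Week 12: 1,824 m³ + 11,905 m³ + 551 m³ + 1,005 m³ + 162 m³ + 5,903 m³ = 21,350 m³ (under)
Week 8–Week 13: 11,905 m³ + 551 m³ + 1,005 m³ + 162 m³ + 5,903 m³ + 8,113 m³ = 27,639 m³ (over)
Week 9–Week 14: 551 m³ + 1,005 m³ + 162 m³ + 5,903 m³ + 8,113 m³ + 2,122 m³ = 17,856 m³ (under)
Week 10–Week 15: 1,005 m³ + 162 m³ + 5,903 m³ + 8,113 m³ + 2,122 m³ + 2,802 m³ = 20,107 m³ (under)
Week 11–Week 16: 162 m³ + 5,903 m³ + 8,113 m³ + 2,122 m³ + 2,802 m³ + 99 m³ = 19,201 m³ (under)
Week 12–Week 17: 5,903 m³ + 8,113 m³ + 2,122 m³ + 2,802 m³ + 99 m³ + 9,790 m³ = 28,829 m³ (over)
Week 13–Week 18: 8,113 m³ + 2,122 m³ + 2,802 m³ + 99 m³ + 9,790 m³ + 3,992 m³ = 26,918 m³ (under)
2 windows exceed the threshold.

2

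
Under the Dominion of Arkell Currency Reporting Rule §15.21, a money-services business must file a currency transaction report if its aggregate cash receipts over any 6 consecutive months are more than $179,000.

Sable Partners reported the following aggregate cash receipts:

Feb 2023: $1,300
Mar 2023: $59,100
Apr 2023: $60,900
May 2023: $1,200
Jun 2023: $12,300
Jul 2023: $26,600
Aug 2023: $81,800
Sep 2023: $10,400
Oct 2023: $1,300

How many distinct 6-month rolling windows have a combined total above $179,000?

Feb 2023–Jul 2023: $1,300 + $59,100 + $60,900 + $1,200 + $12,300 + $26,600 = $161,400 (under)
Mar 2023–Aug 2023: $59,100 + $60,900 + $1,200 + $12,300 + $26,600 + $81,800 = $241,900 (over)
Apr 2023–Sep 2023: $60,900 + $1,200 + $12,300 + $26,600 + $81,800 + $10,400 = $193,200 (over)
May 2023–Oct 2023: $1,200 + $12,300 + $26,600 + $81,800 + $10,400 + $1,300 = $133,600 (under)
2 windows exceed the threshold.

2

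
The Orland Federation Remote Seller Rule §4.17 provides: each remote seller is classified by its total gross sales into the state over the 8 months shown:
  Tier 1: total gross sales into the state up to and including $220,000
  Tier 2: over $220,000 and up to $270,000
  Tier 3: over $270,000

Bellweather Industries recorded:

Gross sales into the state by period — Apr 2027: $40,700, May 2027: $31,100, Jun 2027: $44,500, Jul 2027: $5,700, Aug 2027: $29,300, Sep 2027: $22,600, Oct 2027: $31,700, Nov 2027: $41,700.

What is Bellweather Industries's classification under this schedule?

Total gross sales into the state: $40,700 + $31,100 + $44,500 + $5,700 + $29,300 + $22,600 + $31,700 + $41,700 = $247,300.
$220,000 < $247,300 ≤ $270,000, so Tier 2 applies.

Tier 2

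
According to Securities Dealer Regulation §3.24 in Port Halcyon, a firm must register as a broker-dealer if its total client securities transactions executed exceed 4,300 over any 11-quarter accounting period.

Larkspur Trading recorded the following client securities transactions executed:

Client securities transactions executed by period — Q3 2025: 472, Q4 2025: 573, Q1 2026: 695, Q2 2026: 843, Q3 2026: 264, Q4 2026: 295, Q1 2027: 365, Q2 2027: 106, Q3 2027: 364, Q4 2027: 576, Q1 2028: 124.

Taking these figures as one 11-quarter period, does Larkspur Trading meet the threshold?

Total client securities transactions executed: 472 + 573 + 695 + 843 + 264 + 295 + 365 + 106 + 364 + 576 + 124 = 4,677.
4,677 > 4,300, so the threshold is exceeded.

Yes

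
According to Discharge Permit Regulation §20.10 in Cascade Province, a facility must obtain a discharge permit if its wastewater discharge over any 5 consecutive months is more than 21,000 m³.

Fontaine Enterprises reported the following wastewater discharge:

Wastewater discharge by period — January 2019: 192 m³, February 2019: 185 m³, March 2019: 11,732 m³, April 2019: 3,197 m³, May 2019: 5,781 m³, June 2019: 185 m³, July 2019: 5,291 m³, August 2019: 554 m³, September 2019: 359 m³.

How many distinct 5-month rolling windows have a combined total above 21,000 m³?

January 2019–May 2019: 192 m³ + 185 m³ + 11,732 m³ + 3,197 m³ + 5,781 m³ = 21,087 m³ (over)
February 2019–June 2019: 185 m³ + 11,732 m³ + 3,197 m³ + 5,781 m³ + 185 m³ = 21,080 m³ (over)
March 2019–July 2019: 11,732 m³ + 3,197 m³ + 5,781 m³ + 185 m³ + 5,291 m³ = 26,186 m³ (over)
April 2019–August 2019: 3,197 m³ + 5,781 m³ + 185 m³ + 5,291 m³ + 554 m³ = 15,008 m³ (under)
May 2019–September 2019: 5,781 m³ + 185 m³ + 5,291 m³ + 554 m³ + 359 m³ = 12,170 m³ (under)
3 windows exceed the threshold.

3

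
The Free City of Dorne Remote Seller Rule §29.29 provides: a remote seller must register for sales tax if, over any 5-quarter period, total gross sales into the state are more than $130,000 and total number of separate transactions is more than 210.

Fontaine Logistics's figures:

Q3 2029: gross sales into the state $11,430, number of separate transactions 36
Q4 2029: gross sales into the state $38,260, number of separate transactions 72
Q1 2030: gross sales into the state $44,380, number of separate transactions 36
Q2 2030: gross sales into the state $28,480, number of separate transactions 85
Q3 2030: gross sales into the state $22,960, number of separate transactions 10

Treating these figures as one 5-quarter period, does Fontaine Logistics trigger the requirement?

Total gross sales into the state: $11,430 + $38,260 + $44,380 + $28,480 + $22,960 = $145,510 (> $130,000).
Total number of separate transactions: 36 + 72 + 36 + 85 + 10 = 239 (> 210).
The test is 'and': both thresholds are exceeded.

Yes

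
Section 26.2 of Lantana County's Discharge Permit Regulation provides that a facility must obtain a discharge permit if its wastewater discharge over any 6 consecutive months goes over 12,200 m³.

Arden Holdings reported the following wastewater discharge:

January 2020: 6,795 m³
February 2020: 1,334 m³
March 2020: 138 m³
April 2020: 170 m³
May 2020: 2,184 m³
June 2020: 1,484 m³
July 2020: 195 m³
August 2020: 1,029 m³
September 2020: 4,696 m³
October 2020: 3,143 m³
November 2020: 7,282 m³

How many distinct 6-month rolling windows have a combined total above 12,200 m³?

January 2020–June 2020: 6,795 m³ + 1,334 m³ + 138 m³ + 170 m³ + 2,184 m³ + 1,484 m³ = 12,105 m³ (under)
February 2020–July 2020: 1,334 m³ + 138 m³ + 170 m³ + 2,184 m³ + 1,484 m³ + 195 m³ = 5,505 m³ (under)
March 2020–August 2020: 138 m³ + 170 m³ + 2,184 m³ + 1,484 m³ + 195 m³ + 1,029 m³ = 5,200 m³ (under)
April 2020–September 2020: 170 m³ + 2,184 m³ + 1,484 m³ + 195 m³ + 1,029 m³ + 4,696 m³ = 9,758 m³ (under)
May 2020–October 2020: 2,184 m³ + 1,484 m³ + 195 m³ + 1,029 m³ + 4,696 m³ + 3,143 m³ = 12,731 m³ (over)
June 2020–November 2020: 1,484 m³ + 195 m³ + 1,029 m³ + 4,696 m³ + 3,143 m³ + 7,282 m³ = 17,829 m³ (over)
2 windows exceed the threshold.

2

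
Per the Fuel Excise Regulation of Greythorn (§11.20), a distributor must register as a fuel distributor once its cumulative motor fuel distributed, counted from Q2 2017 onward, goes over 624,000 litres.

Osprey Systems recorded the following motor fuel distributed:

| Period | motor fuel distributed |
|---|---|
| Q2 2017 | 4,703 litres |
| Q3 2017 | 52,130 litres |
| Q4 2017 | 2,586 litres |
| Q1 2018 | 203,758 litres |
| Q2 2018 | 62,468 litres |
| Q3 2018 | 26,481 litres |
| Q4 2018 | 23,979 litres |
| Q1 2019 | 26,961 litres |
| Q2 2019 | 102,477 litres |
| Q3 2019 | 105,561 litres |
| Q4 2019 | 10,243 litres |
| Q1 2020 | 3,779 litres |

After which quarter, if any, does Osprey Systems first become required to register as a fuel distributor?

Q1 2020

Through Q2 2017: 4,703 litres
Through Q3 2017: 56,833 litres
Through Q4 2017: 59,419 litres
Through Q1 2018: 263,177 litres
Through Q2 2018: 325,645 litres
Through Q3 2018: 352,126 litres
Through Q4 2018: 376,105 litres
Through Q1 2019: 403,066 litres
Through Q2 2019: 505,543 litres
Through Q3 2019: 611,104 litres
Through Q4 2019: 621,347 litres
Through Q1 2020: 625,126 litres ← exceeds threshold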